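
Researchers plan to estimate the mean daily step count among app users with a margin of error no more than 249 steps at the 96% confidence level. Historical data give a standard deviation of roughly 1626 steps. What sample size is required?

For a mean, the margin of error is E = z·σ/√n, so n = (zσ/E)².
At 96% confidence, z = 2.054.
n = (2.054 × 1626 / 249)² = 179.91
Round up: n = 180.

180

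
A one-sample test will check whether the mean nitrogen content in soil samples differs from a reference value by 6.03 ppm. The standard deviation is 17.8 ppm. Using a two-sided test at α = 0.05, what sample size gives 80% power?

69

For a one-sample z-test, n = ((z_{α/2} + z_β)·σ/δ)².
z_{α/2} = 1.960 (two-sided α = 0.05); z_β = 0.842 (power 80% → β = 0.2).
n = (2.802 × 17.8 / 6.03)² = 68.41
Round up: n = 69.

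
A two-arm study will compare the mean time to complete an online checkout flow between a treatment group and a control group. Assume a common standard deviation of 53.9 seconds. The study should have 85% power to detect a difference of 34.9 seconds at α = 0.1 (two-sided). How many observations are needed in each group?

For two equal groups, n per group = 2·((z_{α/2} + z_β)·σ/δ)².
z_{α/2} = 1.645; z_β = 1.036 (power 85%).
n = 2 × (2.681 × 53.9 / 34.9)² = 2 × 17.14 = 34.28
Round up: n = 35 per group.

35 per group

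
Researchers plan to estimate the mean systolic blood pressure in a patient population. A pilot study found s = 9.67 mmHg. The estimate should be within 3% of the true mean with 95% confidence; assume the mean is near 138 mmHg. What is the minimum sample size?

For a mean, the margin of error is E = z·σ/√n, so n = (zσ/E)².
At 95% confidence, z = 1.960.
E = 3% of 138 = 4.14 mmHg.
n = (1.960 × 9.67 / 4.14)² = 20.96
Round up: n = 21.

21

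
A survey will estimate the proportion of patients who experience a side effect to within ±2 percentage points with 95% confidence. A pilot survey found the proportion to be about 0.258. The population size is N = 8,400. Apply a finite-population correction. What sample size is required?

1509

For a proportion with margin E = 0.02 at 95% confidence, z = 1.960.
n = p̂(1−p̂)(z/E)² = 0.258 × 0.742 × (1.960/0.02)² = 1838.55 — call this n₀.
Finite-population correction with N = 8,400: n = n₀ / (1 + (n₀−1)/N) = 1838.55 / 1.219 = 1508.24
Round up: n = 1509.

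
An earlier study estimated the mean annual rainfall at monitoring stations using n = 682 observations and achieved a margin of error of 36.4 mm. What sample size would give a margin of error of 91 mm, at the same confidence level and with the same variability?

n = 110

Margin of error scales as 1/√n, so n₂ = n₁·(E₁/E₂)².
n₂ = 682 × (36.4/91)² = 682 × 0.16 = 109.12
Round up: n₂ = 110.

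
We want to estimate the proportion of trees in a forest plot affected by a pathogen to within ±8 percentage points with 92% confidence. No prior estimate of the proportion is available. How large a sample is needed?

n = 120

For a proportion with margin E = 0.08 at 92% confidence, z = 1.751.
With no prior estimate, use p = 0.5, which maximizes p(1−p) at 0.25.
n = 0.25 × (z/E)² = 0.25 × (1.751/0.08)² = 119.77
Round up: n = 120.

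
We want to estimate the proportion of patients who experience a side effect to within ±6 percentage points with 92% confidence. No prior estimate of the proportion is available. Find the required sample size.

For a proportion with margin E = 0.06 at 92% confidence, z = 1.751.
With no prior estimate, use p = 0.5, which maximizes p(1−p) at 0.25.
n = 0.25 × (z/E)² = 0.25 × (1.751/0.06)² = 212.92
Round up: n = 213.

n = 213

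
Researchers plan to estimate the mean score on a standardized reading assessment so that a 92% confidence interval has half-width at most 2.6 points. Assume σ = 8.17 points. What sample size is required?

For a mean, the margin of error is E = z·σ/√n, so n = (zσ/E)².
At 92% confidence, z = 1.751.
n = (1.751 × 8.17 / 2.6)² = 30.27
Round up: n = 31.

n = 31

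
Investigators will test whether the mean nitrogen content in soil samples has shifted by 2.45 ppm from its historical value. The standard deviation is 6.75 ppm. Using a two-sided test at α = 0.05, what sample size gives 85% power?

69

For a one-sample z-test, n = ((z_{α/2} + z_β)·σ/δ)².
z_{α/2} = 1.960 (two-sided α = 0.05); z_β = 1.036 (power 85% → β = 0.15).
n = (2.996 × 6.75 / 2.45)² = 68.13
Round up: n = 69.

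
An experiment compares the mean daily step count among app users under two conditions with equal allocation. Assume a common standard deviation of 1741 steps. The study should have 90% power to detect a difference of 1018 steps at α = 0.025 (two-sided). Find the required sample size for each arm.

73 per group

For two equal groups, n per group = 2·((z_{α/2} + z_β)·σ/δ)².
z_{α/2} = 2.241; z_β = 1.282 (power 90%).
n = 2 × (3.523 × 1741 / 1018)² = 2 × 36.30 = 72.60
Round up: n = 73 per group.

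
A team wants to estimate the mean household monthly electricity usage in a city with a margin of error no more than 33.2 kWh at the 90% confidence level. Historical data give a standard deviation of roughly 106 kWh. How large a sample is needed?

28

For a mean, the margin of error is E = z·σ/√n, so n = (zσ/E)².
At 90% confidence, z = 1.645.
n = (1.645 × 106 / 33.2)² = 27.58
Round up: n = 28.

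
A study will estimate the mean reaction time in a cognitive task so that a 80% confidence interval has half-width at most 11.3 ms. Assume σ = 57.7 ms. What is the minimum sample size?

43

For a mean, the margin of error is E = z·σ/√n, so n = (zσ/E)².
At 80% confidence, z = 1.282.
n = (1.282 × 57.7 / 11.3)² = 42.85
Round up: n = 43.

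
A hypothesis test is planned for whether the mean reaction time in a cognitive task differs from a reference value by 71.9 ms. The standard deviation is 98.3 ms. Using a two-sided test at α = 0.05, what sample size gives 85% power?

17

For a one-sample z-test, n = ((z_{α/2} + z_β)·σ/δ)².
z_{α/2} = 1.960 (two-sided α = 0.05); z_β = 1.036 (power 85% → β = 0.15).
n = (2.996 × 98.3 / 71.9)² = 16.78
Round up: n = 17.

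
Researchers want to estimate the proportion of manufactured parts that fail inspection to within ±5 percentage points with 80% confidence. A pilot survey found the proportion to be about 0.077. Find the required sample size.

47

For a proportion with margin E = 0.05 at 80% confidence, z = 1.282.
n = p̂(1−p̂)(z/E)² = 0.077 × 0.923 × (1.282/0.05)² = 46.72
Round up: n = 47.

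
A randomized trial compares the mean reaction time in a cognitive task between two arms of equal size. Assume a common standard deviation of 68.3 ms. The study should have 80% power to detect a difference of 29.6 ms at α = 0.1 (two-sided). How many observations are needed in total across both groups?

For two equal groups, n per group = 2·((z_{α/2} + z_β)·σ/δ)².
z_{α/2} = 1.645; z_β = 0.842 (power 80%).
n = 2 × (2.487 × 68.3 / 29.6)² = 2 × 32.93 = 65.86
Round up: n = 66 per group.
Total across both groups: 2 × 66 = 132.

132 total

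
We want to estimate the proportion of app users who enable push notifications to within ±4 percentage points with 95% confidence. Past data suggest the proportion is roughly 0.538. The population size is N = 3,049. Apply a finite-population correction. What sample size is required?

500

For a proportion with margin E = 0.04 at 95% confidence, z = 1.960.
n = p̂(1−p̂)(z/E)² = 0.538 × 0.462 × (1.960/0.04)² = 596.78 — call this n₀.
Finite-population correction with N = 3,049: n = n₀ / (1 + (n₀−1)/N) = 596.78 / 1.195 = 499.40
Round up: n = 500.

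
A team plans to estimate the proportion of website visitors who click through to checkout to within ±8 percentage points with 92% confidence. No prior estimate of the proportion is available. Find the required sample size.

120

For a proportion with margin E = 0.08 at 92% confidence, z = 1.751.
With no prior estimate, use p = 0.5, which maximizes p(1−p) at 0.25.
n = 0.25 × (z/E)² = 0.25 × (1.751/0.08)² = 119.77
Round up: n = 120.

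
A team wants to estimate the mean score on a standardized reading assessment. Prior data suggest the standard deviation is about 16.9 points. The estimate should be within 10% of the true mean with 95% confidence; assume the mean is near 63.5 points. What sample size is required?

For a mean, the margin of error is E = z·σ/√n, so n = (zσ/E)².
At 95% confidence, z = 1.960.
E = 10% of 63.5 = 6.35 points.
n = (1.960 × 16.9 / 6.35)² = 27.21
Round up: n = 28.

28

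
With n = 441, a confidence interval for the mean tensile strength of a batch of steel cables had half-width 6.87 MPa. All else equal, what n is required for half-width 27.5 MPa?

Margin of error scales as 1/√n, so n₂ = n₁·(E₁/E₂)².
n₂ = 441 × (6.87/27.5)² = 441 × 0.06241 = 27.52
Round up: n₂ = 28.

28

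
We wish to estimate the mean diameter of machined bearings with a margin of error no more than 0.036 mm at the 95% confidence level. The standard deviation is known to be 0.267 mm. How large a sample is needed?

212

For a mean, the margin of error is E = z·σ/√n, so n = (zσ/E)².
At 95% confidence, z = 1.960.
n = (1.960 × 0.267 / 0.036)² = 211.31
Round up: n = 212.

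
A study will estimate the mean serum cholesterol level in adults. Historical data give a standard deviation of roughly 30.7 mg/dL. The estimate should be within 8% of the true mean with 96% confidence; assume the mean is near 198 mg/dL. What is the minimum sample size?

n = 16

For a mean, the margin of error is E = z·σ/√n, so n = (zσ/E)².
At 96% confidence, z = 2.054.
E = 8% of 198 = 15.84 mg/dL.
n = (2.054 × 30.7 / 15.84)² = 15.85
Round up: n = 16.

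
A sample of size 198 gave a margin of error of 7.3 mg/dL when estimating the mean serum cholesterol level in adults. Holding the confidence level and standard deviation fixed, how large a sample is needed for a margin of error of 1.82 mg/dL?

3186

Margin of error scales as 1/√n, so n₂ = n₁·(E₁/E₂)².
n₂ = 198 × (7.3/1.82)² = 198 × 16.09 = 3185.82
Round up: n₂ = 3186.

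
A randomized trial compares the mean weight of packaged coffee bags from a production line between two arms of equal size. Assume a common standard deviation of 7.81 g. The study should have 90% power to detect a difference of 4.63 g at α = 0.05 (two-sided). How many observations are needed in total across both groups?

For two equal groups, n per group = 2·((z_{α/2} + z_β)·σ/δ)².
z_{α/2} = 1.960; z_β = 1.282 (power 90%).
n = 2 × (3.242 × 7.81 / 4.63)² = 2 × 29.91 = 59.82
Round up: n = 60 per group.
Total across both groups: 2 × 60 = 120.

120 total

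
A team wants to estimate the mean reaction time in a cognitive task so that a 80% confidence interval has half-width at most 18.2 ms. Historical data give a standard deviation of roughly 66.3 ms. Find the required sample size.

For a mean, the margin of error is E = z·σ/√n, so n = (zσ/E)².
At 80% confidence, z = 1.282.
n = (1.282 × 66.3 / 18.2)² = 21.81
Round up: n = 22.

22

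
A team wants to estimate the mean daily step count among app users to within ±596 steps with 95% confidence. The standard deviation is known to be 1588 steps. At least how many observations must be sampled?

For a mean, the margin of error is E = z·σ/√n, so n = (zσ/E)².
At 95% confidence, z = 1.960.
n = (1.960 × 1588 / 596)² = 27.27
Round up: n = 28.

28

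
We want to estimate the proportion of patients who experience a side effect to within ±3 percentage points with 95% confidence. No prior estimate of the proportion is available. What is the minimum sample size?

1068

For a proportion with margin E = 0.03 at 95% confidence, z = 1.960.
With no prior estimate, use p = 0.5, which maximizes p(1−p) at 0.25.
n = 0.25 × (z/E)² = 0.25 × (1.960/0.03)² = 1067.11
Round up: n = 1068.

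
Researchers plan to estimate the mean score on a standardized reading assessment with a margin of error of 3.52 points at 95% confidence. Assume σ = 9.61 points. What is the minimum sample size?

n = 29

For a mean, the margin of error is E = z·σ/√n, so n = (zσ/E)².
At 95% confidence, z = 1.960.
n = (1.960 × 9.61 / 3.52)² = 28.63
Round up: n = 29.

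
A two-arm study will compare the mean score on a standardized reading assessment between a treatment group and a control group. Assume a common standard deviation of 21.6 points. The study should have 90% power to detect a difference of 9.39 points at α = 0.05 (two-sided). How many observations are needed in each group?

112 per group

For two equal groups, n per group = 2·((z_{α/2} + z_β)·σ/δ)².
z_{α/2} = 1.960; z_β = 1.282 (power 90%).
n = 2 × (3.242 × 21.6 / 9.39)² = 2 × 55.62 = 111.24
Round up: n = 112 per group.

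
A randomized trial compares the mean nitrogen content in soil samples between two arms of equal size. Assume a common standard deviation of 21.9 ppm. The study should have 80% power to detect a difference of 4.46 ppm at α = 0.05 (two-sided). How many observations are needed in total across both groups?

758 total

For two equal groups, n per group = 2·((z_{α/2} + z_β)·σ/δ)².
z_{α/2} = 1.960; z_β = 0.842 (power 80%).
n = 2 × (2.802 × 21.9 / 4.46)² = 2 × 189.30 = 378.60
Round up: n = 379 per group.
Total across both groups: 2 × 379 = 758.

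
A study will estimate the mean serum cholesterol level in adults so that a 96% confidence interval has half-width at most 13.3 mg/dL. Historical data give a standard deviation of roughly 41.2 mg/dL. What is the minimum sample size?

41

For a mean, the margin of error is E = z·σ/√n, so n = (zσ/E)².
At 96% confidence, z = 2.054.
n = (2.054 × 41.2 / 13.3)² = 40.48
Round up: n = 41.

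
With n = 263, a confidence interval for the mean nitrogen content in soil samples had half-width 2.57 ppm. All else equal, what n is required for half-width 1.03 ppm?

n = 1638

Margin of error scales as 1/√n, so n₂ = n₁·(E₁/E₂)².
n₂ = 263 × (2.57/1.03)² = 263 × 6.226 = 1637.44
Round up: n₂ = 1638.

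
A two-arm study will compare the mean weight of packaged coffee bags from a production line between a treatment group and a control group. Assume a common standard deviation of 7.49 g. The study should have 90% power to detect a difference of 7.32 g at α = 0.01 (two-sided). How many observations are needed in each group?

32 per group

For two equal groups, n per group = 2·((z_{α/2} + z_β)·σ/δ)².
z_{α/2} = 2.576; z_β = 1.282 (power 90%).
n = 2 × (3.858 × 7.49 / 7.32)² = 2 × 15.58 = 31.16
Round up: n = 32 per group.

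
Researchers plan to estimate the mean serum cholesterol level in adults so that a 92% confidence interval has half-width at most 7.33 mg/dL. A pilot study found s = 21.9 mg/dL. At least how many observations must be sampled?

n = 28

For a mean, the margin of error is E = z·σ/√n, so n = (zσ/E)².
At 92% confidence, z = 1.751.
n = (1.751 × 21.9 / 7.33)² = 27.37
Round up: n = 28.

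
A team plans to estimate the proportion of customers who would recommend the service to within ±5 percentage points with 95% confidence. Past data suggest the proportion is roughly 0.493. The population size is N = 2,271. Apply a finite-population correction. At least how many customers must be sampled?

329

For a proportion with margin E = 0.05 at 95% confidence, z = 1.960.
n = p̂(1−p̂)(z/E)² = 0.493 × 0.507 × (1.960/0.05)² = 384.08 — call this n₀.
Finite-population correction with N = 2,271: n = n₀ / (1 + (n₀−1)/N) = 384.08 / 1.169 = 328.55
Round up: n = 329.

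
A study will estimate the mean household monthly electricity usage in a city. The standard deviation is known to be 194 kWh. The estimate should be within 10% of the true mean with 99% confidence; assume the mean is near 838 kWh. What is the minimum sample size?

36

For a mean, the margin of error is E = z·σ/√n, so n = (zσ/E)².
At 99% confidence, z = 2.576.
E = 10% of 838 = 83.8 kWh.
n = (2.576 × 194 / 83.8)² = 35.56
Round up: n = 36.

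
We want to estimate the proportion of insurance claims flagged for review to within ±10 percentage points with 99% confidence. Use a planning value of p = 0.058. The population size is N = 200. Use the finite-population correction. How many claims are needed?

31

For a proportion with margin E = 0.1 at 99% confidence, z = 2.576.
n = p̂(1−p̂)(z/E)² = 0.058 × 0.942 × (2.576/0.1)² = 36.26 — call this n₀.
Finite-population correction with N = 200: n = n₀ / (1 + (n₀−1)/N) = 36.26 / 1.176 = 30.83
Round up: n = 31.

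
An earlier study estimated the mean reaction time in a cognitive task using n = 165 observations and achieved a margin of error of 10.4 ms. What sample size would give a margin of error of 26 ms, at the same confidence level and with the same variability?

Margin of error scales as 1/√n, so n₂ = n₁·(E₁/E₂)².
n₂ = 165 × (10.4/26)² = 165 × 0.16 = 26.40
Round up: n₂ = 27.

27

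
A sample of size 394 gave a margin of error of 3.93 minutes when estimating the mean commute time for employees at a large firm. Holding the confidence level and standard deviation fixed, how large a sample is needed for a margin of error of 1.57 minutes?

2469

Margin of error scales as 1/√n, so n₂ = n₁·(E₁/E₂)².
n₂ = 394 × (3.93/1.57)² = 394 × 6.266 = 2468.80
Round up: n₂ = 2469.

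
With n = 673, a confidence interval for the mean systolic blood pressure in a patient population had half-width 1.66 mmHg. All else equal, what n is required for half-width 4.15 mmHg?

Margin of error scales as 1/√n, so n₂ = n₁·(E₁/E₂)².
n₂ = 673 × (1.66/4.15)² = 673 × 0.16 = 107.68
Round up: n₂ = 108.

108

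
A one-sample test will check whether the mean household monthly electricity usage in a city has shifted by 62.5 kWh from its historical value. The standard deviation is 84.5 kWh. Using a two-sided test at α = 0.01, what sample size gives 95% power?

For a one-sample z-test, n = ((z_{α/2} + z_β)·σ/δ)².
z_{α/2} = 2.576 (two-sided α = 0.01); z_β = 1.645 (power 95% → β = 0.05).
n = (4.221 × 84.5 / 62.5)² = 32.57
Round up: n = 33.

33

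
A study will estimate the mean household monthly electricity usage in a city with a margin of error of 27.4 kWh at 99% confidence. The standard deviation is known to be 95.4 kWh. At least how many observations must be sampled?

81

For a mean, the margin of error is E = z·σ/√n, so n = (zσ/E)².
At 99% confidence, z = 2.576.
n = (2.576 × 95.4 / 27.4)² = 80.44
Round up: n = 81.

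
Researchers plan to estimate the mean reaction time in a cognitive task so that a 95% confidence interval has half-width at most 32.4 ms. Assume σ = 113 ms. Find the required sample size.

For a mean, the margin of error is E = z·σ/√n, so n = (zσ/E)².
At 95% confidence, z = 1.960.
n = (1.960 × 113 / 32.4)² = 46.73
Round up: n = 47.

47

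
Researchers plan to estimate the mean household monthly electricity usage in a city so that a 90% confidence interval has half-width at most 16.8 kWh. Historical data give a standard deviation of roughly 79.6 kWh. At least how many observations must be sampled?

n = 61

For a mean, the margin of error is E = z·σ/√n, so n = (zσ/E)².
At 90% confidence, z = 1.645.
n = (1.645 × 79.6 / 16.8)² = 60.75
Round up: n = 61.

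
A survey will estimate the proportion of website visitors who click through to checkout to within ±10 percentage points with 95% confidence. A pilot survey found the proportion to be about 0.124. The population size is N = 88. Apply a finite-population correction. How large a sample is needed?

29

For a proportion with margin E = 0.1 at 95% confidence, z = 1.960.
n = p̂(1−p̂)(z/E)² = 0.124 × 0.876 × (1.960/0.1)² = 41.73 — call this n₀.
Finite-population correction with N = 88: n = n₀ / (1 + (n₀−1)/N) = 41.73 / 1.463 = 28.52
Round up: n = 29.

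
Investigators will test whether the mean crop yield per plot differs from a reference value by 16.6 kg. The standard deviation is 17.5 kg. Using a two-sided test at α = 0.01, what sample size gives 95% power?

For a one-sample z-test, n = ((z_{α/2} + z_β)·σ/δ)².
z_{α/2} = 2.576 (two-sided α = 0.01); z_β = 1.645 (power 95% → β = 0.05).
n = (4.221 × 17.5 / 16.6)² = 19.80
Round up: n = 20.

n = 20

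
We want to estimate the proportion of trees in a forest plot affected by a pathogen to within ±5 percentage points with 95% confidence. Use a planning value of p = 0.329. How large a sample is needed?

340

For a proportion with margin E = 0.05 at 95% confidence, z = 1.960.
n = p̂(1−p̂)(z/E)² = 0.329 × 0.671 × (1.960/0.05)² = 339.23
Round up: n = 340.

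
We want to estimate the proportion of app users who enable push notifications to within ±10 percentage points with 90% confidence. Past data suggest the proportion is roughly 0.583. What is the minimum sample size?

For a proportion with margin E = 0.1 at 90% confidence, z = 1.645.
n = p̂(1−p̂)(z/E)² = 0.583 × 0.417 × (1.645/0.1)² = 65.79
Round up: n = 66.

66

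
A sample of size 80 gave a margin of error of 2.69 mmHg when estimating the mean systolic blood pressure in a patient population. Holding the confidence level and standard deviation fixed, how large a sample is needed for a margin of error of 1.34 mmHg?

323

Margin of error scales as 1/√n, so n₂ = n₁·(E₁/E₂)².
n₂ = 80 × (2.69/1.34)² = 80 × 4.03 = 322.40
Round up: n₂ = 323.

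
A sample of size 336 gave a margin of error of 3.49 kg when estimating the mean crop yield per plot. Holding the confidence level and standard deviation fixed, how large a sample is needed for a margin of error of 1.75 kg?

Margin of error scales as 1/√n, so n₂ = n₁·(E₁/E₂)².
n₂ = 336 × (3.49/1.75)² = 336 × 3.977 = 1336.27
Round up: n₂ = 1337.

1337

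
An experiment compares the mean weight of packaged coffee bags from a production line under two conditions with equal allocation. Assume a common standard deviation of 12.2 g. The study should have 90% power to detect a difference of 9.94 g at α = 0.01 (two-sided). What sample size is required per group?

45 per group

For two equal groups, n per group = 2·((z_{α/2} + z_β)·σ/δ)².
z_{α/2} = 2.576; z_β = 1.282 (power 90%).
n = 2 × (3.858 × 12.2 / 9.94)² = 2 × 22.42 = 44.84
Round up: n = 45 per group.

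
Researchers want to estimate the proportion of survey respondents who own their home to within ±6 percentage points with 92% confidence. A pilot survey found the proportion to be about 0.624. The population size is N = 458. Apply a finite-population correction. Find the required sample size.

For a proportion with margin E = 0.06 at 92% confidence, z = 1.751.
n = p̂(1−p̂)(z/E)² = 0.624 × 0.376 × (1.751/0.06)² = 199.82 — call this n₀.
Finite-population correction with N = 458: n = n₀ / (1 + (n₀−1)/N) = 199.82 / 1.434 = 139.34
Round up: n = 140.

n = 140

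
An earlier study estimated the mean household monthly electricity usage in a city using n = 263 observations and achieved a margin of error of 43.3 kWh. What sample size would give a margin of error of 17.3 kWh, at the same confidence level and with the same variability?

1648

Margin of error scales as 1/√n, so n₂ = n₁·(E₁/E₂)².
n₂ = 263 × (43.3/17.3)² = 263 × 6.264 = 1647.43
Round up: n₂ = 1648.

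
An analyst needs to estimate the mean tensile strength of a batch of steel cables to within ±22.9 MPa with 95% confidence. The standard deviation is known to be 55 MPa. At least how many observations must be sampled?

For a mean, the margin of error is E = z·σ/√n, so n = (zσ/E)².
At 95% confidence, z = 1.960.
n = (1.960 × 55 / 22.9)² = 22.16
Round up: n = 23.

n = 23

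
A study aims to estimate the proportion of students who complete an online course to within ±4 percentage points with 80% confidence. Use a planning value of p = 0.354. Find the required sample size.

235

For a proportion with margin E = 0.04 at 80% confidence, z = 1.282.
n = p̂(1−p̂)(z/E)² = 0.354 × 0.646 × (1.282/0.04)² = 234.90
Round up: n = 235.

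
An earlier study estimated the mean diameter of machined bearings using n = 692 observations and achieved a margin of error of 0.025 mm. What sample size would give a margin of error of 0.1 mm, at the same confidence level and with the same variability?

44

Margin of error scales as 1/√n, so n₂ = n₁·(E₁/E₂)².
n₂ = 692 × (0.025/0.1)² = 692 × 0.0625 = 43.25
Round up: n₂ = 44.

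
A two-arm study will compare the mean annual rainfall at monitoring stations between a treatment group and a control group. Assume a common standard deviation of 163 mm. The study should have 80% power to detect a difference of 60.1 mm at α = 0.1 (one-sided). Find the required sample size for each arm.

For two equal groups, n per group = 2·((z_α + z_β)·σ/δ)².
z_α = 1.282; z_β = 0.842 (power 80%).
n = 2 × (2.124 × 163 / 60.1)² = 2 × 33.18 = 66.36
Round up: n = 67 per group.

67 per group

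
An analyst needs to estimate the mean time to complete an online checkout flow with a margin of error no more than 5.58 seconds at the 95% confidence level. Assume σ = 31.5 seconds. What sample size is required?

For a mean, the margin of error is E = z·σ/√n, so n = (zσ/E)².
At 95% confidence, z = 1.960.
n = (1.960 × 31.5 / 5.58)² = 122.42
Round up: n = 123.

123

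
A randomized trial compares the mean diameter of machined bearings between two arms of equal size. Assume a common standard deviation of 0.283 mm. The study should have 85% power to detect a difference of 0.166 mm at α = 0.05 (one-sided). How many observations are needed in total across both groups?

For two equal groups, n per group = 2·((z_α + z_β)·σ/δ)².
z_α = 1.645; z_β = 1.036 (power 85%).
n = 2 × (2.681 × 0.283 / 0.166)² = 2 × 20.89 = 41.78
Round up: n = 42 per group.
Total across both groups: 2 × 42 = 84.

84 total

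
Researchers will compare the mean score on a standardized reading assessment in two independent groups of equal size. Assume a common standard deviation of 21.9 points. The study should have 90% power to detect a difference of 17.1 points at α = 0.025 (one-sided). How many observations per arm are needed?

35 per group

For two equal groups, n per group = 2·((z_α + z_β)·σ/δ)².
z_α = 1.960; z_β = 1.282 (power 90%).
n = 2 × (3.242 × 21.9 / 17.1)² = 2 × 17.24 = 34.48
Round up: n = 35 per group.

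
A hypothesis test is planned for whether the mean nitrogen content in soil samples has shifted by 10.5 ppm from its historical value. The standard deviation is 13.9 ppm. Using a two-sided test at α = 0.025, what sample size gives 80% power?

n = 17

For a one-sample z-test, n = ((z_{α/2} + z_β)·σ/δ)².
z_{α/2} = 2.241 (two-sided α = 0.025); z_β = 0.842 (power 80% → β = 0.2).
n = (3.083 × 13.9 / 10.5)² = 16.66
Round up: n = 17.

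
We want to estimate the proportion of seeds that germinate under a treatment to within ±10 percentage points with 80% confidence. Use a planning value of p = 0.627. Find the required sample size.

For a proportion with margin E = 0.1 at 80% confidence, z = 1.282.
n = p̂(1−p̂)(z/E)² = 0.627 × 0.373 × (1.282/0.1)² = 38.44
Round up: n = 39.

39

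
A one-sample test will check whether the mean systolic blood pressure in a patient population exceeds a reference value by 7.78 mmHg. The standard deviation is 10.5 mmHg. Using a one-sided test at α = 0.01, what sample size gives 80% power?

n = 19

For a one-sample z-test, n = ((z_α + z_β)·σ/δ)².
z_α = 2.326 (one-sided α = 0.01); z_β = 0.842 (power 80% → β = 0.2).
n = (3.168 × 10.5 / 7.78)² = 18.28
Round up: n = 19.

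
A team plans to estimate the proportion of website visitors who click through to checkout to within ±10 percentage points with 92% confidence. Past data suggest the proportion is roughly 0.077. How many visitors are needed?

22

For a proportion with margin E = 0.1 at 92% confidence, z = 1.751.
n = p̂(1−p̂)(z/E)² = 0.077 × 0.923 × (1.751/0.1)² = 21.79
Round up: n = 22.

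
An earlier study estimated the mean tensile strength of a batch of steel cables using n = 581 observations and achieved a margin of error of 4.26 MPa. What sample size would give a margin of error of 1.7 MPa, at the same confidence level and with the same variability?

Margin of error scales as 1/√n, so n₂ = n₁·(E₁/E₂)².
n₂ = 581 × (4.26/1.7)² = 581 × 6.279 = 3648.10
Round up: n₂ = 3649.

n = 3649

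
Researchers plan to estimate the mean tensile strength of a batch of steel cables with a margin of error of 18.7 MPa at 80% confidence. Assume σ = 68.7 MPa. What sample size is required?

For a mean, the margin of error is E = z·σ/√n, so n = (zσ/E)².
At 80% confidence, z = 1.282.
n = (1.282 × 68.7 / 18.7)² = 22.18
Round up: n = 23.

23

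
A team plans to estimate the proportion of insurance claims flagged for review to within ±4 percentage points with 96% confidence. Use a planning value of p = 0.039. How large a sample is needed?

n = 99

For a proportion with margin E = 0.04 at 96% confidence, z = 2.054.
n = p̂(1−p̂)(z/E)² = 0.039 × 0.961 × (2.054/0.04)² = 98.83
Round up: n = 99.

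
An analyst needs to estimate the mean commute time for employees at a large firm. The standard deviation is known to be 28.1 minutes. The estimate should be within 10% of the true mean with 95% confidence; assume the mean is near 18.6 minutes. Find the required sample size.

For a mean, the margin of error is E = z·σ/√n, so n = (zσ/E)².
At 95% confidence, z = 1.960.
E = 10% of 18.6 = 1.86 minutes.
n = (1.960 × 28.1 / 1.86)² = 876.80
Round up: n = 877.

877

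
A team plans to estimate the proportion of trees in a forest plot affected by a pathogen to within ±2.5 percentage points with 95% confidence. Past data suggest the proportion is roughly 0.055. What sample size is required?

For a proportion with margin E = 0.025 at 95% confidence, z = 1.960.
n = p̂(1−p̂)(z/E)² = 0.055 × 0.945 × (1.960/0.025)² = 319.47
Round up: n = 320.

320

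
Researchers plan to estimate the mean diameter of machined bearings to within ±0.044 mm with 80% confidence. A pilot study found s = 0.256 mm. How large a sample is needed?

For a mean, the margin of error is E = z·σ/√n, so n = (zσ/E)².
At 80% confidence, z = 1.282.
n = (1.282 × 0.256 / 0.044)² = 55.64
Round up: n = 56.

n = 56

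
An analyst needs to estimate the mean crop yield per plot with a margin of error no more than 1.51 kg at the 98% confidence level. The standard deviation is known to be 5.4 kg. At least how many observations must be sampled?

For a mean, the margin of error is E = z·σ/√n, so n = (zσ/E)².
At 98% confidence, z = 2.326.
n = (2.326 × 5.4 / 1.51)² = 69.19
Round up: n = 70.

70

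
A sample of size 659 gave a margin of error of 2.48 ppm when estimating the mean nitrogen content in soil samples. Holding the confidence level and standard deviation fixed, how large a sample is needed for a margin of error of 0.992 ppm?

Margin of error scales as 1/√n, so n₂ = n₁·(E₁/E₂)².
n₂ = 659 × (2.48/0.992)² = 659 × 6.25 = 4118.75
Round up: n₂ = 4119.

n = 4119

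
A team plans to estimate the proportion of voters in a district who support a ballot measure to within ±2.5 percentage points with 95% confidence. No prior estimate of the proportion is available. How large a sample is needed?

For a proportion with margin E = 0.025 at 95% confidence, z = 1.960.
With no prior estimate, use p = 0.5, which maximizes p(1−p) at 0.25.
n = 0.25 × (z/E)² = 0.25 × (1.960/0.025)² = 1536.64
Round up: n = 1537.

n = 1537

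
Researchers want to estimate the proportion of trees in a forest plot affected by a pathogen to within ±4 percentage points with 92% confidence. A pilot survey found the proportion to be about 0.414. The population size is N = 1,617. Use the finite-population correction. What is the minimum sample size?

For a proportion with margin E = 0.04 at 92% confidence, z = 1.751.
n = p̂(1−p̂)(z/E)² = 0.414 × 0.586 × (1.751/0.04)² = 464.89 — call this n₀.
Finite-population correction with N = 1,617: n = n₀ / (1 + (n₀−1)/N) = 464.89 / 1.287 = 361.22
Round up: n = 362.

n = 362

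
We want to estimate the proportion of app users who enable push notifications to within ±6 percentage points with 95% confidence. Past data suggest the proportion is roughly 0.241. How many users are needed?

For a proportion with margin E = 0.06 at 95% confidence, z = 1.960.
n = p̂(1−p̂)(z/E)² = 0.241 × 0.759 × (1.960/0.06)² = 195.19
Round up: n = 196.

196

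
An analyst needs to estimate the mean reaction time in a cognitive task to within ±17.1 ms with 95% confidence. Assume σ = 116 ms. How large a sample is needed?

For a mean, the margin of error is E = z·σ/√n, so n = (zσ/E)².
At 95% confidence, z = 1.960.
n = (1.960 × 116 / 17.1)² = 176.78
Round up: n = 177.

n = 177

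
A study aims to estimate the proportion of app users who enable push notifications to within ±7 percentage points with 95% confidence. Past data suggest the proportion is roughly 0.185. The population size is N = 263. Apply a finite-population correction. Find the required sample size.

82

For a proportion with margin E = 0.07 at 95% confidence, z = 1.960.
n = p̂(1−p̂)(z/E)² = 0.185 × 0.815 × (1.960/0.07)² = 118.21 — call this n₀.
Finite-population correction with N = 263: n = n₀ / (1 + (n₀−1)/N) = 118.21 / 1.446 = 81.75
Round up: n = 82.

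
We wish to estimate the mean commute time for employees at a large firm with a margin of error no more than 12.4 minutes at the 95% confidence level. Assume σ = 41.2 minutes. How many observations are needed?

For a mean, the margin of error is E = z·σ/√n, so n = (zσ/E)².
At 95% confidence, z = 1.960.
n = (1.960 × 41.2 / 12.4)² = 42.41
Round up: n = 43.

43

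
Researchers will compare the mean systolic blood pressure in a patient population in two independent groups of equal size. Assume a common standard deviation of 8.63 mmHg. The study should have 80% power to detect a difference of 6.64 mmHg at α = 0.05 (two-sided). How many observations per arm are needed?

27 per group

For two equal groups, n per group = 2·((z_{α/2} + z_β)·σ/δ)².
z_{α/2} = 1.960; z_β = 0.842 (power 80%).
n = 2 × (2.802 × 8.63 / 6.64)² = 2 × 13.26 = 26.52
Round up: n = 27 per group.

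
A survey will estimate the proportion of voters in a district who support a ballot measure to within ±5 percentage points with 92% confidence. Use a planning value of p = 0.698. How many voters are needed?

259

For a proportion with margin E = 0.05 at 92% confidence, z = 1.751.
n = p̂(1−p̂)(z/E)² = 0.698 × 0.302 × (1.751/0.05)² = 258.52
Round up: n = 259.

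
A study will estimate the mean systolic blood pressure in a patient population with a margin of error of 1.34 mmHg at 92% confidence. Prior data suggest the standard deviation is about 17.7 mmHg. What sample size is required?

For a mean, the margin of error is E = z·σ/√n, so n = (zσ/E)².
At 92% confidence, z = 1.751.
n = (1.751 × 17.7 / 1.34)² = 534.95
Round up: n = 535.

535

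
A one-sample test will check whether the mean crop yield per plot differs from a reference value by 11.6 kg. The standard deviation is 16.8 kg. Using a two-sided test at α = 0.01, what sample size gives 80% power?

25

For a one-sample z-test, n = ((z_{α/2} + z_β)·σ/δ)².
z_{α/2} = 2.576 (two-sided α = 0.01); z_β = 0.842 (power 80% → β = 0.2).
n = (3.418 × 16.8 / 11.6)² = 24.50
Round up: n = 25.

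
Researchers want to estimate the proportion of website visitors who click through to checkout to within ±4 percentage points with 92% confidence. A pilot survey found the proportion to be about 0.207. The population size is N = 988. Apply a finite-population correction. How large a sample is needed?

For a proportion with margin E = 0.04 at 92% confidence, z = 1.751.
n = p̂(1−p̂)(z/E)² = 0.207 × 0.793 × (1.751/0.04)² = 314.55 — call this n₀.
Finite-population correction with N = 988: n = n₀ / (1 + (n₀−1)/N) = 314.55 / 1.317 = 238.84
Round up: n = 239.

n = 239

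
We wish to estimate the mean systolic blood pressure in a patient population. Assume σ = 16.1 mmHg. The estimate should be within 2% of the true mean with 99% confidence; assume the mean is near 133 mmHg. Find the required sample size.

244

For a mean, the margin of error is E = z·σ/√n, so n = (zσ/E)².
At 99% confidence, z = 2.576.
E = 2% of 133 = 2.66 mmHg.
n = (2.576 × 16.1 / 2.66)² = 243.10
Round up: n = 244.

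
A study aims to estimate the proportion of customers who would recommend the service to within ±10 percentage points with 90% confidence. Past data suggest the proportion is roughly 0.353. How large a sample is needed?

62

For a proportion with margin E = 0.1 at 90% confidence, z = 1.645.
n = p̂(1−p̂)(z/E)² = 0.353 × 0.647 × (1.645/0.1)² = 61.80
Round up: n = 62.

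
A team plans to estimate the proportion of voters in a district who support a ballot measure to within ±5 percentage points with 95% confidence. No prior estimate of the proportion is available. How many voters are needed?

For a proportion with margin E = 0.05 at 95% confidence, z = 1.960.
With no prior estimate, use p = 0.5, which maximizes p(1−p) at 0.25.
n = 0.25 × (z/E)² = 0.25 × (1.960/0.05)² = 384.16
Round up: n = 385.

n = 385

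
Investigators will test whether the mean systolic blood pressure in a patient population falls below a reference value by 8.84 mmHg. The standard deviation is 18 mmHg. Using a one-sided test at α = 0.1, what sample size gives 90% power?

For a one-sample z-test, n = ((z_α + z_β)·σ/δ)².
z_α = 1.282 (one-sided α = 0.1); z_β = 1.282 (power 90% → β = 0.1).
n = (2.564 × 18 / 8.84)² = 27.26
Round up: n = 28.

28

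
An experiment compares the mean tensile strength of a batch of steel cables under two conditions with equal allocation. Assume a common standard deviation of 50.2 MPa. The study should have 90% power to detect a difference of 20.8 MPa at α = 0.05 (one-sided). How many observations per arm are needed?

For two equal groups, n per group = 2·((z_α + z_β)·σ/δ)².
z_α = 1.645; z_β = 1.282 (power 90%).
n = 2 × (2.927 × 50.2 / 20.8)² = 2 × 49.90 = 99.80
Round up: n = 100 per group.

100 per group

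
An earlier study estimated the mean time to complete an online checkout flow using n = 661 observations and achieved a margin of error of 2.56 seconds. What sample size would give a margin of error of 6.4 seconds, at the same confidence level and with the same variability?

Margin of error scales as 1/√n, so n₂ = n₁·(E₁/E₂)².
n₂ = 661 × (2.56/6.4)² = 661 × 0.16 = 105.76
Round up: n₂ = 106.

106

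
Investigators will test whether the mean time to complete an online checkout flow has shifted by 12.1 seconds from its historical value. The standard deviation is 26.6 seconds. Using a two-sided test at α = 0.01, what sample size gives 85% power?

For a one-sample z-test, n = ((z_{α/2} + z_β)·σ/δ)².
z_{α/2} = 2.576 (two-sided α = 0.01); z_β = 1.036 (power 85% → β = 0.15).
n = (3.612 × 26.6 / 12.1)² = 63.05
Round up: n = 64.

64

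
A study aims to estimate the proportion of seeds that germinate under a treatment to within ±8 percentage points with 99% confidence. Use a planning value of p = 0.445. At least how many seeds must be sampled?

257

For a proportion with margin E = 0.08 at 99% confidence, z = 2.576.
n = p̂(1−p̂)(z/E)² = 0.445 × 0.555 × (2.576/0.08)² = 256.07
Round up: n = 257.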